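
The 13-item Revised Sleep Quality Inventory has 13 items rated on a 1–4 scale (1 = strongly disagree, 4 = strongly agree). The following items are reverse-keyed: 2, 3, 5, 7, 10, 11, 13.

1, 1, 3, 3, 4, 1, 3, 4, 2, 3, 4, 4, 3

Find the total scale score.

Raw sum = 36. Reverse-keyed items: 2, 3, 5, 7, 10, 11, 13; their raw sum = 21.
Each reversal replaces raw with 5 − raw, changing the total by 5 − 2·raw per item.
Total = 36 + 7·5 − 2·21 = 36 + 35 − 42 = 29

29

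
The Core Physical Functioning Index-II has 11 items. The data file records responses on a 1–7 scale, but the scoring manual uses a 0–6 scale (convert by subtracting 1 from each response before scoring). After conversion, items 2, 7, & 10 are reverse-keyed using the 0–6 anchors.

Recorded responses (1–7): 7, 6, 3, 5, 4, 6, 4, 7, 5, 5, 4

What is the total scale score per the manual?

Convert to 0–6: 6, 5, 2, 4, 3, 5, 3, 6, 4, 4, 3
Reverse-coded (reversed = (0+6) − raw = 6 − raw):
  item 2: 6 − 5 = 1
  item 7: 6 − 3 = 3
  item 10: 6 − 4 = 2
Scored: 6, 1, 2, 4, 3, 5, 3, 6, 4, 2, 3
Total = 39

39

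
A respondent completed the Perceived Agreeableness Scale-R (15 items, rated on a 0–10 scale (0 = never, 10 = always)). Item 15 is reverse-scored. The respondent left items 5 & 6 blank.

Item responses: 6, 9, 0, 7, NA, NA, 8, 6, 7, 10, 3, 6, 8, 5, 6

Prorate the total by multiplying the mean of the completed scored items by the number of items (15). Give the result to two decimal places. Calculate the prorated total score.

Reverse-coded (reversed = (0+10) − raw = 10 − raw):
  item 15: 10 − 6 = 4
Completed scored items (13 of 15): 6, 9, 0, 7, 8, 6, 7, 10, 3, 6, 8, 5, 4; sum = 79.
Person mean = 79 / 13 ≈ 6.0769
Prorated total = (79 / 13) × 15 = 91.15 (to 2 dp)

91.15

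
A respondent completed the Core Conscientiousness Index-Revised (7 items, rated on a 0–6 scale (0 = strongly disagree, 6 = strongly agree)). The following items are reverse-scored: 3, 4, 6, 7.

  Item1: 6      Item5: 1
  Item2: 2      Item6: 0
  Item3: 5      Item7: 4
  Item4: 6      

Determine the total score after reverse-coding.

18

Reverse-scored items use 6 − raw:
  item 3: 6 − 5 = 1
  item 4: 6 − 6 = 0
  item 6: 6 − 0 = 6
  item 7: 6 − 4 = 2
Scored responses: 6, 2, 1, 0, 1, 6, 2
Total = 6 + 2 + 1 + 0 + 1 + 6 + 2 = 18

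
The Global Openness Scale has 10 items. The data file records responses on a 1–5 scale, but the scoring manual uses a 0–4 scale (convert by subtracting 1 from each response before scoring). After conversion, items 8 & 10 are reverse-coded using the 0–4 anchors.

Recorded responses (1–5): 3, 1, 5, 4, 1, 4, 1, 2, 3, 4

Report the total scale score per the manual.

Convert to 0–4: 2, 0, 4, 3, 0, 3, 0, 1, 2, 3
Reverse-coded (on a 0–4 scale, reversed = 4 − raw):
  item 8: 4 − 1 = 3
  item 10: 4 − 3 = 1
Scored: 2, 0, 4, 3, 0, 3, 0, 3, 2, 1
Total = 18

18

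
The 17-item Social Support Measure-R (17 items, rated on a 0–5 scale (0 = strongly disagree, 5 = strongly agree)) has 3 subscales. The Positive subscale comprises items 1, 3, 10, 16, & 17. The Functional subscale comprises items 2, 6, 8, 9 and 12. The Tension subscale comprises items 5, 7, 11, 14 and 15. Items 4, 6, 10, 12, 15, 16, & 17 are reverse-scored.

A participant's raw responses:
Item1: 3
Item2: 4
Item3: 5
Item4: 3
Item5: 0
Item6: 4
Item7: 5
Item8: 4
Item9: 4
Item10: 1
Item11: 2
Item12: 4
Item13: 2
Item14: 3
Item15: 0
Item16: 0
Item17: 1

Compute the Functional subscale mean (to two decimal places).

2.80

Functional items: 2, 6, 8, 9, 12.
Of these, items 6 & 12 are reverse-scored; reversed = (0+5) − raw = 5 − raw.
  item 2: 4
  item 6: 5 − 4 = 1
  item 8: 4
  item 9: 4
  item 12: 5 − 4 = 1
Sum = 4 + 1 + 4 + 4 + 1 = 14
Mean = 14 / 5 = 2.80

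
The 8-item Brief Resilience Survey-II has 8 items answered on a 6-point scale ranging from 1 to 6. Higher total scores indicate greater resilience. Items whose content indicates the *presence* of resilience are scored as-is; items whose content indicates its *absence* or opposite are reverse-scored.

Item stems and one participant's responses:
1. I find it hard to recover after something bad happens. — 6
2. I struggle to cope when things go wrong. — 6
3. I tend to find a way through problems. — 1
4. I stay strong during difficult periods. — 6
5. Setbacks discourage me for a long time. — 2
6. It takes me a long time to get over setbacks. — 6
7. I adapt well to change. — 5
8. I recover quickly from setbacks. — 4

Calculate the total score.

24

Items 1, 2, 5, 6 describe the absence/opposite of resilience → reverse-score.
reverse-coded value = 7 − response.
  item 1: 7 − 6 = 1
  item 2: 7 − 6 = 1
  item 3: 1
  item 4: 6
  item 5: 7 − 2 = 5
  item 6: 7 − 6 = 1
  item 7: 5
  item 8: 4
Total = 1 + 1 + 1 + 6 + 5 + 1 + 5 + 4 = 24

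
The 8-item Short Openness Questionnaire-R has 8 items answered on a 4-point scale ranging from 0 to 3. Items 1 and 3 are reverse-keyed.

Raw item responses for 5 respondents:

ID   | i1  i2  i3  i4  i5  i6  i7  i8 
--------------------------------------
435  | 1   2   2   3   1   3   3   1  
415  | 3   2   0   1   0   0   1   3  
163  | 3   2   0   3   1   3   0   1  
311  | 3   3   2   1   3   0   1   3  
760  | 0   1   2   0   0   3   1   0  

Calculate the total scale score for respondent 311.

12

Respondent 311 raw: 3, 3, 2, 1, 3, 0, 1, 3.
Reverse-coded (reversed = (0+3) − raw = 3 − raw):
  item 1: 3 − 3 = 0
  item 2: 3
  item 3: 3 − 2 = 1
  item 4: 1
  item 5: 3
  item 6: 0
  item 7: 1
  item 8: 3
Sum = 0 + 3 + 1 + 1 + 3 + 0 + 1 + 3 = 12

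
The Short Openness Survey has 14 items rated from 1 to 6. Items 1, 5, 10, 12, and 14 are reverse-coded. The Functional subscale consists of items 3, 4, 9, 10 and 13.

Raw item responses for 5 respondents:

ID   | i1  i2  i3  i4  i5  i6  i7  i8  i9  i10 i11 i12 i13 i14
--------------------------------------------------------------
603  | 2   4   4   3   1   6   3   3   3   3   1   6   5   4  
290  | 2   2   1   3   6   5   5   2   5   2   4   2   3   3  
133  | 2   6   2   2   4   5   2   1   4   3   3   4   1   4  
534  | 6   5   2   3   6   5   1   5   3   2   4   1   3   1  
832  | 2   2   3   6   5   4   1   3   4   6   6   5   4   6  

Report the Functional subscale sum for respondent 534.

16

Respondent 534 raw: 6, 5, 2, 3, 6, 5, 1, 5, 3, 2, 4, 1, 3, 1.
Functional items: 3, 4, 9, 10, 13.
Reverse-coded (reverse-coded value = 7 − response):
  item 3: 2
  item 4: 3
  item 9: 3
  item 10: 7 − 2 = 5
  item 13: 3
Sum = 2 + 3 + 3 + 5 + 3 = 16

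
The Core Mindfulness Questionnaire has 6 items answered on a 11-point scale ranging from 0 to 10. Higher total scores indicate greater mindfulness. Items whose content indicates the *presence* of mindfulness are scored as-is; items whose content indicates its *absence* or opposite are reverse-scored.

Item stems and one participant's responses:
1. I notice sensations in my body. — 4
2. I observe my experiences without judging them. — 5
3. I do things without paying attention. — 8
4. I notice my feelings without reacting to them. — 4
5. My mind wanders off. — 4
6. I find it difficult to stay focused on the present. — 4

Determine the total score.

27

Items 3, 5, 6 describe the absence/opposite of mindfulness → reverse-score.
reverse-coded value = 10 − response.
  item 1: 4
  item 2: 5
  item 3: 10 − 8 = 2
  item 4: 4
  item 5: 10 − 4 = 6
  item 6: 10 − 4 = 6
Total = 4 + 5 + 2 + 4 + 6 + 6 = 27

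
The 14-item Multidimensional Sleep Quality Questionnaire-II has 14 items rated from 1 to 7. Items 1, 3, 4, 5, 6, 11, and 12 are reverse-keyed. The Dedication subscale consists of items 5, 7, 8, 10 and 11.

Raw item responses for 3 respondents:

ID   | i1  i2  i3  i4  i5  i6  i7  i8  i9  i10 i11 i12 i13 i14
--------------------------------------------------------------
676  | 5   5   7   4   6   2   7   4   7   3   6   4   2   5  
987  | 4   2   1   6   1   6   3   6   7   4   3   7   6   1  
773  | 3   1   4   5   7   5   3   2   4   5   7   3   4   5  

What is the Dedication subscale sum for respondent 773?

Respondent 773 raw: 3, 1, 4, 5, 7, 5, 3, 2, 4, 5, 7, 3, 4, 5.
Dedication items: 5, 7, 8, 10, 11.
Reverse-coded (reversed = (1+7) − raw = 8 − raw):
  item 5: 8 − 7 = 1
  item 7: 3
  item 8: 2
  item 10: 5
  item 11: 8 − 7 = 1
Sum = 1 + 3 + 2 + 5 + 1 = 12

12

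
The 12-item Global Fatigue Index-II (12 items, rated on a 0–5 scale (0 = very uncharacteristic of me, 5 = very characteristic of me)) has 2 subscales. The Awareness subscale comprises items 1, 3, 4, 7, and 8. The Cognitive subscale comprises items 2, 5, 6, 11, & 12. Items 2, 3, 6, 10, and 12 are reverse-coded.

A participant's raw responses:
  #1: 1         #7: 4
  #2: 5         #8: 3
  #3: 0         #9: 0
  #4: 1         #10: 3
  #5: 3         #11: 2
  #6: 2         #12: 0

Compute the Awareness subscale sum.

Awareness items: 1, 3, 4, 7, 8.
Of these, item 3 is reverse-coded; reverse-coded value = 5 − response.
  item 1: 1
  item 3: 5 − 0 = 5
  item 4: 1
  item 7: 4
  item 8: 3
Sum = 1 + 5 + 1 + 4 + 3 = 14

14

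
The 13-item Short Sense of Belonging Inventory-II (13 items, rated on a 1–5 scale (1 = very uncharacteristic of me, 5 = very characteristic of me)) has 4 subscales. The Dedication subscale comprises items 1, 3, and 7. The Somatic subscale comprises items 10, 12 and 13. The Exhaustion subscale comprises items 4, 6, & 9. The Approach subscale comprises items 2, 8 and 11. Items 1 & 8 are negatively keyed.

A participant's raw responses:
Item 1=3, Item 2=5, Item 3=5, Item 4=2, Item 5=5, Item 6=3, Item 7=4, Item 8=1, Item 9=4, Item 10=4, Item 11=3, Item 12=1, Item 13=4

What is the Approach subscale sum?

13

Approach items: 2, 8, 11.
Of these, item 8 is negatively keyed; on a 1–5 scale, reversed = 6 − raw.
  item 2: 5
  item 8: 6 − 1 = 5
  item 11: 3
Sum = 5 + 5 + 3 = 13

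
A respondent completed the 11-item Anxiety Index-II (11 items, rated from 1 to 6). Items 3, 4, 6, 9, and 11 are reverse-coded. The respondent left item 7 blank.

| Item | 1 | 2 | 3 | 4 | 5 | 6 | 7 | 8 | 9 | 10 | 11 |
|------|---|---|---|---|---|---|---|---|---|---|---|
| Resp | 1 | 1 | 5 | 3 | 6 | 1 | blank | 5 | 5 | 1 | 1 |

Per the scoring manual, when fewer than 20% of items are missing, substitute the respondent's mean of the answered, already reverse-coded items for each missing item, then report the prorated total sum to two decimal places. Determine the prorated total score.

37.40

Reverse-coded (on a 1–6 scale, reversed = 7 − raw):
  item 3: 7 − 5 = 2
  item 4: 7 − 3 = 4
  item 6: 7 − 1 = 6
  item 9: 7 − 5 = 2
  item 11: 7 − 1 = 6
Completed scored items (10 of 11): 1, 1, 2, 4, 6, 6, 5, 2, 1, 6; sum = 34.
Person mean = 34 / 10 ≈ 3.4000
Prorated total = (34 / 10) × 11 = 37.40 (to 2 dp)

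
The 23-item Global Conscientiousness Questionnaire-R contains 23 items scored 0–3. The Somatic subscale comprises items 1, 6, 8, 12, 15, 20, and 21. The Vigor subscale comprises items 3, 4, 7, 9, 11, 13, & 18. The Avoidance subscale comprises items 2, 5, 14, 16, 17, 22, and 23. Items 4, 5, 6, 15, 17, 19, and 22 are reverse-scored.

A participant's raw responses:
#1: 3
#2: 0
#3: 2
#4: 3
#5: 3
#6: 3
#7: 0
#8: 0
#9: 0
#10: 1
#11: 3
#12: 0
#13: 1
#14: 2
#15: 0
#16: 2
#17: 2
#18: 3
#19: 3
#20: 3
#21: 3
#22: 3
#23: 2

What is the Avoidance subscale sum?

Avoidance items: 2, 5, 14, 16, 17, 22, 23.
Of these, items 5, 17, and 22 are reverse-scored; reverse-coded value = 3 − response.
  item 2: 0
  item 5: 3 − 3 = 0
  item 14: 2
  item 16: 2
  item 17: 3 − 2 = 1
  item 22: 3 − 3 = 0
  item 23: 2
Sum = 0 + 0 + 2 + 2 + 1 + 0 + 2 = 7

7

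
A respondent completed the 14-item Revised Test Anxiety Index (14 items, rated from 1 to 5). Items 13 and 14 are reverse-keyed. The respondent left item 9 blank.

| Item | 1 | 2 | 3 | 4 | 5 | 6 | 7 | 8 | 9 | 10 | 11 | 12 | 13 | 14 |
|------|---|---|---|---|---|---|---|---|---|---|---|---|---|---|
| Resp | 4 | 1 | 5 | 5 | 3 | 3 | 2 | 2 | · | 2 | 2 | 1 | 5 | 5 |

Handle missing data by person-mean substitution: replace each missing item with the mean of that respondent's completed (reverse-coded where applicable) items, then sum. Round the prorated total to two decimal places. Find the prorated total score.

34.46

Reverse-coded (reversed = (1+5) − raw = 6 − raw):
  item 13: 6 − 5 = 1
  item 14: 6 − 5 = 1
Completed scored items (13 of 14): 4, 1, 5, 5, 3, 3, 2, 2, 2, 2, 1, 1, 1; sum = 32.
Person mean = 32 / 13 ≈ 2.4615
Prorated total = (32 / 13) × 14 = 34.46 (to 2 dp)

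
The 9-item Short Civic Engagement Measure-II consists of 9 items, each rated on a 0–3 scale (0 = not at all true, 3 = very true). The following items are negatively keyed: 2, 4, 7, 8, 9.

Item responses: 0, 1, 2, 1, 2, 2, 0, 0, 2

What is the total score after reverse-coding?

17

Raw sum = 10. Negatively keyed items: 2, 4, 7, 8, 9; their raw sum = 4.
Each reversal replaces raw with 3 − raw, changing the total by 3 − 2·raw per item.
Total = 10 + 5·3 − 2·4 = 10 + 15 − 8 = 17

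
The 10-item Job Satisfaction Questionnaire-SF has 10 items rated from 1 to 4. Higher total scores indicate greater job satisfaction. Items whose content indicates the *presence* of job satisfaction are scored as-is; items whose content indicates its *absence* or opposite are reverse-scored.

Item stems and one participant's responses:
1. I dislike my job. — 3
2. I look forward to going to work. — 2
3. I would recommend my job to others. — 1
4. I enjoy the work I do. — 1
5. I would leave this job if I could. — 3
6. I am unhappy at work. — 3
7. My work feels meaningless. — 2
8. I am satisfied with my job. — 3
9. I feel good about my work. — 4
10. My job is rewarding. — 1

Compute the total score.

Items 1, 5, 6, 7 describe the absence/opposite of job satisfaction → reverse-score.
reversed = (1+4) − raw = 5 − raw.
  item 1: 5 − 3 = 2
  item 2: 2
  item 3: 1
  item 4: 1
  item 5: 5 − 3 = 2
  item 6: 5 − 3 = 2
  item 7: 5 − 2 = 3
  item 8: 3
  item 9: 4
  item 10: 1
Total = 2 + 2 + 1 + 1 + 2 + 2 + 3 + 3 + 4 + 1 = 21

21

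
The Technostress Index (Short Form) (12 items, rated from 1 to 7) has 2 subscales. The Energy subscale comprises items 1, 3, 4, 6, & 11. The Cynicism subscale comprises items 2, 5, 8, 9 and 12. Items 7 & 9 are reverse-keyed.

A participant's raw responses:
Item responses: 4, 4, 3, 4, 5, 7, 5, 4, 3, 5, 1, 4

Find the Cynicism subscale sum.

Cynicism items: 2, 5, 8, 9, 12.
Of these, item 9 is reverse-keyed; reverse-coded value = 8 − response.
  item 2: 4
  item 5: 5
  item 8: 4
  item 9: 8 − 3 = 5
  item 12: 4
Sum = 4 + 5 + 4 + 5 + 4 = 22

22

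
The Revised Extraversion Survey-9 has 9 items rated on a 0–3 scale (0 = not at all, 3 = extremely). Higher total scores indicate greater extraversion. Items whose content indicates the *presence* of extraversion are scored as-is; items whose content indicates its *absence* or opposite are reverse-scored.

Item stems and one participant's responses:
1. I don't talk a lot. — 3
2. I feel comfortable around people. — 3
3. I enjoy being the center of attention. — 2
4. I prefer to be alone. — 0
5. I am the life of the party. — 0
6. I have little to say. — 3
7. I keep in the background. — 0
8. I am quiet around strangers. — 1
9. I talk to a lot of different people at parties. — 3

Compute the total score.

16

Items 1, 4, 6, 7, 8 describe the absence/opposite of extraversion → reverse-score.
reverse-coded value = 3 − response.
  item 1: 3 − 3 = 0
  item 2: 3
  item 3: 2
  item 4: 3 − 0 = 3
  item 5: 0
  item 6: 3 − 3 = 0
  item 7: 3 − 0 = 3
  item 8: 3 − 1 = 2
  item 9: 3
Total = 0 + 3 + 2 + 3 + 0 + 0 + 3 + 2 + 3 = 16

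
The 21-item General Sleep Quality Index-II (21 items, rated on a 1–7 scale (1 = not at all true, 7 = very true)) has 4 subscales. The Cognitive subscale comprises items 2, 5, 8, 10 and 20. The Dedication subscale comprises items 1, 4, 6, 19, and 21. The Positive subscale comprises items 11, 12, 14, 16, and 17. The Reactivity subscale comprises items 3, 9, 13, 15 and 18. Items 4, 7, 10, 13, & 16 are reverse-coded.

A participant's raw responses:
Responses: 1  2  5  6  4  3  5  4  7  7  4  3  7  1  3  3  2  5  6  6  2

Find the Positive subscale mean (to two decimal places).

Positive items: 11, 12, 14, 16, 17.
Of these, item 16 is reverse-coded; on a 1–7 scale, reversed = 8 − raw.
  item 11: 4
  item 12: 3
  item 14: 1
  item 16: 8 − 3 = 5
  item 17: 2
Sum = 4 + 3 + 1 + 5 + 2 = 15
Mean = 15 / 5 = 3.00

3.00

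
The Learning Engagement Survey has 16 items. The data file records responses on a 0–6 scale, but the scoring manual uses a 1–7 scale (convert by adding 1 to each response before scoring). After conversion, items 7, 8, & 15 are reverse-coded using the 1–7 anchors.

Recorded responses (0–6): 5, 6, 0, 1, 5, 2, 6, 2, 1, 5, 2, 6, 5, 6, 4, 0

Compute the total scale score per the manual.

Convert to 1–7: 6, 7, 1, 2, 6, 3, 7, 3, 2, 6, 3, 7, 6, 7, 5, 1
Reverse-coded (on a 1–7 scale, reversed = 8 − raw):
  item 7: 8 − 7 = 1
  item 8: 8 − 3 = 5
  item 15: 8 − 5 = 3
Scored: 6, 7, 1, 2, 6, 3, 1, 5, 2, 6, 3, 7, 6, 7, 3, 1
Total = 66

66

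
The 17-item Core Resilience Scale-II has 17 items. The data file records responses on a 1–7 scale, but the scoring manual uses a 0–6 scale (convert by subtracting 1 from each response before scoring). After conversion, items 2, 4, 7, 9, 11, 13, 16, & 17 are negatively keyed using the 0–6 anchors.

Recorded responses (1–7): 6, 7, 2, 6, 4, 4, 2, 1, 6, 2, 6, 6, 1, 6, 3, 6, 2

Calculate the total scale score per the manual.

45

Convert to 0–6: 5, 6, 1, 5, 3, 3, 1, 0, 5, 1, 5, 5, 0, 5, 2, 5, 1
Reverse-coded (reverse-coded value = 6 − response):
  item 2: 6 − 6 = 0
  item 4: 6 − 5 = 1
  item 7: 6 − 1 = 5
  item 9: 6 − 5 = 1
  item 11: 6 − 5 = 1
  item 13: 6 − 0 = 6
  item 16: 6 − 5 = 1
  item 17: 6 − 1 = 5
Scored: 5, 0, 1, 1, 3, 3, 5, 0, 1, 1, 1, 5, 6, 5, 2, 1, 5
Total = 45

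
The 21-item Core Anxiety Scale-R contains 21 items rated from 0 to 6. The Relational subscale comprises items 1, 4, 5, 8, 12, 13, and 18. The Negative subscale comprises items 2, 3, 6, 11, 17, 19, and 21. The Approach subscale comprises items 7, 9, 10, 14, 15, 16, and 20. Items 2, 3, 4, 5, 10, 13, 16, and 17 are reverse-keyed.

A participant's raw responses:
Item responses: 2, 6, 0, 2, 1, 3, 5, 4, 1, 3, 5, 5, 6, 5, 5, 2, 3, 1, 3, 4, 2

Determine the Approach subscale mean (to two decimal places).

Approach items: 7, 9, 10, 14, 15, 16, 20.
Of these, items 10 and 16 are reverse-keyed; reverse-coded value = 6 − response.
  item 7: 5
  item 9: 1
  item 10: 6 − 3 = 3
  item 14: 5
  item 15: 5
  item 16: 6 − 2 = 4
  item 20: 4
Sum = 5 + 1 + 3 + 5 + 5 + 4 + 4 = 27
Mean = 27 / 7 = 3.86

3.86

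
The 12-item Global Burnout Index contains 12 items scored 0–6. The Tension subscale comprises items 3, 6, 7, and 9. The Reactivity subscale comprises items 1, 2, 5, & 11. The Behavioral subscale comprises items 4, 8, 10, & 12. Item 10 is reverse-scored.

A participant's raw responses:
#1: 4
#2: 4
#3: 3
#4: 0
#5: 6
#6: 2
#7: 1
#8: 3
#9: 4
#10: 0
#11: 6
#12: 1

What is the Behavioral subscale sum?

10

Behavioral items: 4, 8, 10, 12.
Of these, item 10 is reverse-scored; reversed = (0+6) − raw = 6 − raw.
  item 4: 0
  item 8: 3
  item 10: 6 − 0 = 6
  item 12: 1
Sum = 0 + 3 + 6 + 1 = 10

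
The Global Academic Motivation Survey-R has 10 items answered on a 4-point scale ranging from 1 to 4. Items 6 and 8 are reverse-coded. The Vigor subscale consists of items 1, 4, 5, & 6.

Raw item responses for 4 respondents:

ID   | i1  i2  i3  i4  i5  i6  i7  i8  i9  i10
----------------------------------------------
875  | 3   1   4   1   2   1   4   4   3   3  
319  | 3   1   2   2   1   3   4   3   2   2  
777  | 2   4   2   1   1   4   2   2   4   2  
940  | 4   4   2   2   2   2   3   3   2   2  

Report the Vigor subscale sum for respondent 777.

Respondent 777 raw: 2, 4, 2, 1, 1, 4, 2, 2, 4, 2.
Vigor items: 1, 4, 5, 6.
Reverse-coded (reversed = (1+4) − raw = 5 − raw):
  item 1: 2
  item 4: 1
  item 5: 1
  item 6: 5 − 4 = 1
Sum = 2 + 1 + 1 + 1 = 5

5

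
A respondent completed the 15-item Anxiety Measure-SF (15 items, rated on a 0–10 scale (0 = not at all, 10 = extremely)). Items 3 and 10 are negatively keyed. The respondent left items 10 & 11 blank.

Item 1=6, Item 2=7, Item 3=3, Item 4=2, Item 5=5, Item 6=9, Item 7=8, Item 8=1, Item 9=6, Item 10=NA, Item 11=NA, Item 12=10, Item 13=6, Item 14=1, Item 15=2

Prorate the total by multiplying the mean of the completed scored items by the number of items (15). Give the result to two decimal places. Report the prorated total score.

Reverse-coded (on a 0–10 scale, reversed = 10 − raw):
  item 3: 10 − 3 = 7
Completed scored items (13 of 15): 6, 7, 7, 2, 5, 9, 8, 1, 6, 10, 6, 1, 2; sum = 70.
Person mean = 70 / 13 ≈ 5.3846
Prorated total = (70 / 13) × 15 = 80.77 (to 2 dp)

80.77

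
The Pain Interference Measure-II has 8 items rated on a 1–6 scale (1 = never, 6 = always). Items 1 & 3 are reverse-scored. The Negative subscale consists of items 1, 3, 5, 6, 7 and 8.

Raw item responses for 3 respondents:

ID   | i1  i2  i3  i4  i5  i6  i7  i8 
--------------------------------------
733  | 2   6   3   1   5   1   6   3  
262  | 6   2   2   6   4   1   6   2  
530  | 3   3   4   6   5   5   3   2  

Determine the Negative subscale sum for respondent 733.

24

Respondent 733 raw: 2, 6, 3, 1, 5, 1, 6, 3.
Negative items: 1, 3, 5, 6, 7, 8.
Reverse-coded (reverse-coded value = 7 − response):
  item 1: 7 − 2 = 5
  item 3: 7 − 3 = 4
  item 5: 5
  item 6: 1
  item 7: 6
  item 8: 3
Sum = 5 + 4 + 5 + 1 + 6 + 3 = 24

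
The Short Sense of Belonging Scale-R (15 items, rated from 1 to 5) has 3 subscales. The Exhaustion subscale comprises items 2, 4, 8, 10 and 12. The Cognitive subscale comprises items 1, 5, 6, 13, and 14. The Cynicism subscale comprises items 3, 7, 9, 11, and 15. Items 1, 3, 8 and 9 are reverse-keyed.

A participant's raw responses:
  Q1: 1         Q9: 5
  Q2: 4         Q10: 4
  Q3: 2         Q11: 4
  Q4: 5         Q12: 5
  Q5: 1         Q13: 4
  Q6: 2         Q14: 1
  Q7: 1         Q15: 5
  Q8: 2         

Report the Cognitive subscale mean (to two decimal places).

Cognitive items: 1, 5, 6, 13, 14.
Of these, item 1 is reverse-keyed; reverse-coded value = 6 − response.
  item 1: 6 − 1 = 5
  item 5: 1
  item 6: 2
  item 13: 4
  item 14: 1
Sum = 5 + 1 + 2 + 4 + 1 = 13
Mean = 13 / 5 = 2.60

2.60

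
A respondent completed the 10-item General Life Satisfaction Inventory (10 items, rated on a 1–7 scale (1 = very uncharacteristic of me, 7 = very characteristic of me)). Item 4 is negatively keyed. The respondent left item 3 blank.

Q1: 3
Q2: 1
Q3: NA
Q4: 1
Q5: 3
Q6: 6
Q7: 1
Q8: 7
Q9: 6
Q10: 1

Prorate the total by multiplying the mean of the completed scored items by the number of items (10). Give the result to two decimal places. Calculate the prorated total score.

38.89

Reverse-coded (reversed = (1+7) − raw = 8 − raw):
  item 4: 8 − 1 = 7
Completed scored items (9 of 10): 3, 1, 7, 3, 6, 1, 7, 6, 1; sum = 35.
Person mean = 35 / 9 ≈ 3.8889
Prorated total = (35 / 9) × 10 = 38.89 (to 2 dp)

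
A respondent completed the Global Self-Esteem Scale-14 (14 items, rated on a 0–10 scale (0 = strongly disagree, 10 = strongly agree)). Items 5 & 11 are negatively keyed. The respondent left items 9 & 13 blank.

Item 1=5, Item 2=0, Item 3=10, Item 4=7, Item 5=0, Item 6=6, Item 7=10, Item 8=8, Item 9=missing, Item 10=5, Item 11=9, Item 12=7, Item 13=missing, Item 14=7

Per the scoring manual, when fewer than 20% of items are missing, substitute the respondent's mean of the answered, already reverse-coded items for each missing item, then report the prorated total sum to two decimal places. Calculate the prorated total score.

Reverse-coded (reverse-coded value = 10 − response):
  item 5: 10 − 0 = 10
  item 11: 10 − 9 = 1
Completed scored items (12 of 14): 5, 0, 10, 7, 10, 6, 10, 8, 5, 1, 7, 7; sum = 76.
Person mean = 76 / 12 ≈ 6.3333
Prorated total = (76 / 12) × 14 = 88.67 (to 2 dp)

88.67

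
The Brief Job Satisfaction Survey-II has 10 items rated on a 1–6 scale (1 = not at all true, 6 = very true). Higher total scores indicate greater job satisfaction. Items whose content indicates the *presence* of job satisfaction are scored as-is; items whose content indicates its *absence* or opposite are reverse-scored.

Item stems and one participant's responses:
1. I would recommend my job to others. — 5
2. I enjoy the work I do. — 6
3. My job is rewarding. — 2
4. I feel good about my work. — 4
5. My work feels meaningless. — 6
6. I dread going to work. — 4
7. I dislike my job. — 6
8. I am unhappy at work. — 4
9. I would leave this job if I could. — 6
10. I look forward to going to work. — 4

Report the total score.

Items 5, 6, 7, 8, 9 describe the absence/opposite of job satisfaction → reverse-score.
reverse-coded value = 7 − response.
  item 1: 5
  item 2: 6
  item 3: 2
  item 4: 4
  item 5: 7 − 6 = 1
  item 6: 7 − 4 = 3
  item 7: 7 − 6 = 1
  item 8: 7 − 4 = 3
  item 9: 7 − 6 = 1
  item 10: 4
Total = 5 + 6 + 2 + 4 + 1 + 3 + 1 + 3 + 1 + 4 = 30

30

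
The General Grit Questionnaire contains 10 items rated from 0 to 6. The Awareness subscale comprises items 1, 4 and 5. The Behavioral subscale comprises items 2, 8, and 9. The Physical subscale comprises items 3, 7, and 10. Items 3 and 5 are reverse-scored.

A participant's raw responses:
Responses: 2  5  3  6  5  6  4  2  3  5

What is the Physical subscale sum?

Physical items: 3, 7, 10.
Of these, item 3 is reverse-scored; on a 0–6 scale, reversed = 6 − raw.
  item 3: 6 − 3 = 3
  item 7: 4
  item 10: 5
Sum = 3 + 4 + 5 = 12

12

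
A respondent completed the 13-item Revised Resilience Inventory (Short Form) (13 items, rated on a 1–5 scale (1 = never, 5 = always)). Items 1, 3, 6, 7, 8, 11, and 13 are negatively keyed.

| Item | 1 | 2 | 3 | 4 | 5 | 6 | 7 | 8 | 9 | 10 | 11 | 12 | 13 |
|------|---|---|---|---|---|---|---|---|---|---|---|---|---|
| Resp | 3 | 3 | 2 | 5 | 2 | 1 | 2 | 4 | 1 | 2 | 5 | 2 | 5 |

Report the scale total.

35

Reversing items 1, 3, 6, 7, 8, 11 and 13 with 6 − raw:
Total = (6−3) + 3 + (6−2) + 5 + 2 + (6−1) + (6−2) + (6−4) + 1 + 2 + (6−5) + 2 + (6−5)
      = 3 + 3 + 4 + 5 + 2 + 5 + 4 + 2 + 1 + 2 + 1 + 2 + 1 = 35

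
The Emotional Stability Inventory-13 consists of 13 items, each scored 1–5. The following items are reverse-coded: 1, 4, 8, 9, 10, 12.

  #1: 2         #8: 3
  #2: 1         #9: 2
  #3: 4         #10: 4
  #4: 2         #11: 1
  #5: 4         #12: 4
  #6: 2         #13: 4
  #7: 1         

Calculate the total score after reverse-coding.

36

Raw sum = 34. Reverse-coded items: 1, 4, 8, 9, 10, 12; their raw sum = 17.
Each reversal replaces raw with 6 − raw, changing the total by 6 − 2·raw per item.
Total = 34 + 6·6 − 2·17 = 34 + 36 − 34 = 36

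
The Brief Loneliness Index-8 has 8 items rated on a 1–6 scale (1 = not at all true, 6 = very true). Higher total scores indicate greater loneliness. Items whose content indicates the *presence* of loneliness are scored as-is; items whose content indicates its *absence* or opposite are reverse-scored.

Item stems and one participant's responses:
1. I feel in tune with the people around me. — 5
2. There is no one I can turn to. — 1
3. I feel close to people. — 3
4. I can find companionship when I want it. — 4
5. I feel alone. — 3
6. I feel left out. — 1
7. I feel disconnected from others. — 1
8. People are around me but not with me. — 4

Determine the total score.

Items 1, 3, 4 describe the absence/opposite of loneliness → reverse-score.
reversed = (1+6) − raw = 7 − raw.
  item 1: 7 − 5 = 2
  item 2: 1
  item 3: 7 − 3 = 4
  item 4: 7 − 4 = 3
  item 5: 3
  item 6: 1
  item 7: 1
  item 8: 4
Total = 2 + 1 + 4 + 3 + 3 + 1 + 1 + 4 = 19

19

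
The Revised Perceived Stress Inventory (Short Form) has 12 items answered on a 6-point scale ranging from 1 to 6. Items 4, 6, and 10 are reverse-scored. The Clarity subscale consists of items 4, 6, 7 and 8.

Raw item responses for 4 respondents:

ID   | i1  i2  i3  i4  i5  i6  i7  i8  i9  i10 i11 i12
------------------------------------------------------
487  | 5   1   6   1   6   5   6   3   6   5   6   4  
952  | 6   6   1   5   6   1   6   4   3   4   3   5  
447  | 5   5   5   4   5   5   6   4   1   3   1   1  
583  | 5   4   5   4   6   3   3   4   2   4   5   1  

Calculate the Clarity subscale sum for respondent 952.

18

Respondent 952 raw: 6, 6, 1, 5, 6, 1, 6, 4, 3, 4, 3, 5.
Clarity items: 4, 6, 7, 8.
Reverse-coded (on a 1–6 scale, reversed = 7 − raw):
  item 4: 7 − 5 = 2
  item 6: 7 − 1 = 6
  item 7: 6
  item 8: 4
Sum = 2 + 6 + 6 + 4 = 18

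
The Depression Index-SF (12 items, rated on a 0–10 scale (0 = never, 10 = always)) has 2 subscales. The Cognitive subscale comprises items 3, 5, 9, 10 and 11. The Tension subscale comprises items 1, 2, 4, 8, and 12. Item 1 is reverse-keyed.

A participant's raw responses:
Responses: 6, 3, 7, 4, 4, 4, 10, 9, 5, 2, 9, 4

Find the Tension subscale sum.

Tension items: 1, 2, 4, 8, 12.
Of these, item 1 is reverse-keyed; reversed = (0+10) − raw = 10 − raw.
  item 1: 10 − 6 = 4
  item 2: 3
  item 4: 4
  item 8: 9
  item 12: 4
Sum = 4 + 3 + 4 + 9 + 4 = 24

24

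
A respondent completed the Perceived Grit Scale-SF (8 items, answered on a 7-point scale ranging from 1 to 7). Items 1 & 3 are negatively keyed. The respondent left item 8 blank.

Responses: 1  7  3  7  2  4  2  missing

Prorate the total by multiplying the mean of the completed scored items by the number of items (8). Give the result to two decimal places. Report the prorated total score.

Reverse-coded (reversed = (1+7) − raw = 8 − raw):
  item 1: 8 − 1 = 7
  item 3: 8 − 3 = 5
Completed scored items (7 of 8): 7, 7, 5, 7, 2, 4, 2; sum = 34.
Person mean = 34 / 7 ≈ 4.8571
Prorated total = (34 / 7) × 8 = 38.86 (to 2 dp)

38.86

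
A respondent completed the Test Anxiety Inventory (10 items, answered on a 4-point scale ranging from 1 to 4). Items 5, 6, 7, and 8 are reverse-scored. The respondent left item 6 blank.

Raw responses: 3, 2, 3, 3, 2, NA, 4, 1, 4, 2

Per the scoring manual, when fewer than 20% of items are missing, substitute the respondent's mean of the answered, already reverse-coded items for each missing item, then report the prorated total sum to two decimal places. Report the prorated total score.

27.78

Reverse-coded (reversed = (1+4) − raw = 5 − raw):
  item 5: 5 − 2 = 3
  item 7: 5 − 4 = 1
  item 8: 5 − 1 = 4
Completed scored items (9 of 10): 3, 2, 3, 3, 3, 1, 4, 4, 2; sum = 25.
Person mean = 25 / 9 ≈ 2.7778
Prorated total = (25 / 9) × 10 = 27.78 (to 2 dp)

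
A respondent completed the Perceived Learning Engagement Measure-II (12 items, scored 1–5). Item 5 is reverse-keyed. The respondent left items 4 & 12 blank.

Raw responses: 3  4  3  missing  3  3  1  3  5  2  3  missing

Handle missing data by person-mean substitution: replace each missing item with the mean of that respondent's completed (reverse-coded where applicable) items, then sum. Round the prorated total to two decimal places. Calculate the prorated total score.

36.00

Reverse-coded (on a 1–5 scale, reversed = 6 − raw):
  item 5: 6 − 3 = 3
Completed scored items (10 of 12): 3, 4, 3, 3, 3, 1, 3, 5, 2, 3; sum = 30.
Person mean = 30 / 10 ≈ 3.0000
Prorated total = (30 / 10) × 12 = 36.00 (to 2 dp)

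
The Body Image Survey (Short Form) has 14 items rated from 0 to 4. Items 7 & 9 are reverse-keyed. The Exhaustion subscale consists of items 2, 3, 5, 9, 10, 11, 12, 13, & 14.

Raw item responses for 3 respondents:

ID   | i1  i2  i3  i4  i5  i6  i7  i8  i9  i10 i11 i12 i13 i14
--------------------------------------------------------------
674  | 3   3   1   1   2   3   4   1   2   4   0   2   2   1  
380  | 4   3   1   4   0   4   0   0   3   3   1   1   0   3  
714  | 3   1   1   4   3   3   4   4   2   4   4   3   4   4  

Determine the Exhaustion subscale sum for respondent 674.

17

Respondent 674 raw: 3, 3, 1, 1, 2, 3, 4, 1, 2, 4, 0, 2, 2, 1.
Exhaustion items: 2, 3, 5, 9, 10, 11, 12, 13, 14.
Reverse-coded (on a 0–4 scale, reversed = 4 − raw):
  item 2: 3
  item 3: 1
  item 5: 2
  item 9: 4 − 2 = 2
  item 10: 4
  item 11: 0
  item 12: 2
  item 13: 2
  item 14: 1
Sum = 3 + 1 + 2 + 2 + 4 + 0 + 2 + 2 + 1 = 17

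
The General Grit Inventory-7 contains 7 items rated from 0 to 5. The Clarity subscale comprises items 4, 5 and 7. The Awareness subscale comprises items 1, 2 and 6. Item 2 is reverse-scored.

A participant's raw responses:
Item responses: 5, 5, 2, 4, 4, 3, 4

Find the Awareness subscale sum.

Awareness items: 1, 2, 6.
Of these, item 2 is reverse-scored; on a 0–5 scale, reversed = 5 − raw.
  item 1: 5
  item 2: 5 − 5 = 0
  item 6: 3
Sum = 5 + 0 + 3 = 8

8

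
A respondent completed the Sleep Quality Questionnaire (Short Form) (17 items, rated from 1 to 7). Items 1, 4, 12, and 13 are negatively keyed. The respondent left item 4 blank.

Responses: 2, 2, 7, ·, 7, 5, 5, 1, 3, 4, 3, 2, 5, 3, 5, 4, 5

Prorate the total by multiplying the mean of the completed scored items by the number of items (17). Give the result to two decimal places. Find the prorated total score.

Reverse-coded (reversed = (1+7) − raw = 8 − raw):
  item 1: 8 − 2 = 6
  item 12: 8 − 2 = 6
  item 13: 8 − 5 = 3
Completed scored items (16 of 17): 6, 2, 7, 7, 5, 5, 1, 3, 4, 3, 6, 3, 3, 5, 4, 5; sum = 69.
Person mean = 69 / 16 ≈ 4.3125
Prorated total = (69 / 16) × 17 = 73.31 (to 2 dp)

73.31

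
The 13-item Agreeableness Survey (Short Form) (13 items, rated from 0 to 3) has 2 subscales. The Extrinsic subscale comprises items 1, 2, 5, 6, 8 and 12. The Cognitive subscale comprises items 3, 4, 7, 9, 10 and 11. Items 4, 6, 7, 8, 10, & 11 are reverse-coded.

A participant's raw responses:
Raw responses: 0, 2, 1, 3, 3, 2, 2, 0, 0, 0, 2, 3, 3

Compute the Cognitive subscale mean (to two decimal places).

1.00

Cognitive items: 3, 4, 7, 9, 10, 11.
Of these, items 4, 7, 10, and 11 are reverse-coded; reversed = (0+3) − raw = 3 − raw.
  item 3: 1
  item 4: 3 − 3 = 0
  item 7: 3 − 2 = 1
  item 9: 0
  item 10: 3 − 0 = 3
  item 11: 3 − 2 = 1
Sum = 1 + 0 + 1 + 0 + 3 + 1 = 6
Mean = 6 / 6 = 1.00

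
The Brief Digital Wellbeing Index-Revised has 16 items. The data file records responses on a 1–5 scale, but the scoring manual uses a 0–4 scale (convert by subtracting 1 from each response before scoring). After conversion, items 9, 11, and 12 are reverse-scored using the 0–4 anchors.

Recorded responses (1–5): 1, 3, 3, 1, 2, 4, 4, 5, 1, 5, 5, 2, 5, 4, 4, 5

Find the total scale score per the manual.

40

Convert to 0–4: 0, 2, 2, 0, 1, 3, 3, 4, 0, 4, 4, 1, 4, 3, 3, 4
Reverse-coded (reversed = (0+4) − raw = 4 − raw):
  item 9: 4 − 0 = 4
  item 11: 4 − 4 = 0
  item 12: 4 − 1 = 3
Scored: 0, 2, 2, 0, 1, 3, 3, 4, 4, 4, 0, 3, 4, 3, 3, 4
Total = 40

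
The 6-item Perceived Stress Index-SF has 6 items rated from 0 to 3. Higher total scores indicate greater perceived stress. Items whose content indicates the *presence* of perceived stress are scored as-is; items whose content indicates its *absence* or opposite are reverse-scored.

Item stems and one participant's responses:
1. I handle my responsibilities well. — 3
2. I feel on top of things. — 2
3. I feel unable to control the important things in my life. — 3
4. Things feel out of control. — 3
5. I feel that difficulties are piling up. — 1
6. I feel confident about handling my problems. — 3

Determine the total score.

Items 1, 2, 6 describe the absence/opposite of perceived stress → reverse-score.
reverse-coded value = 3 − response.
  item 1: 3 − 3 = 0
  item 2: 3 − 2 = 1
  item 3: 3
  item 4: 3
  item 5: 1
  item 6: 3 − 3 = 0
Total = 0 + 1 + 3 + 3 + 1 + 0 = 8

8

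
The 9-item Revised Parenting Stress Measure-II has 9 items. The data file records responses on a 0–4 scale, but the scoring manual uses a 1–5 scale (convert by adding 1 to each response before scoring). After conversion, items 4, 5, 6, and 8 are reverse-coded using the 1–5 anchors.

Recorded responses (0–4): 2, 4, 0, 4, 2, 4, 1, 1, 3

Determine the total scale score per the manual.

24

Convert to 1–5: 3, 5, 1, 5, 3, 5, 2, 2, 4
Reverse-coded (reversed = (1+5) − raw = 6 − raw):
  item 4: 6 − 5 = 1
  item 5: 6 − 3 = 3
  item 6: 6 − 5 = 1
  item 8: 6 − 2 = 4
Scored: 3, 5, 1, 1, 3, 1, 2, 4, 4
Total = 24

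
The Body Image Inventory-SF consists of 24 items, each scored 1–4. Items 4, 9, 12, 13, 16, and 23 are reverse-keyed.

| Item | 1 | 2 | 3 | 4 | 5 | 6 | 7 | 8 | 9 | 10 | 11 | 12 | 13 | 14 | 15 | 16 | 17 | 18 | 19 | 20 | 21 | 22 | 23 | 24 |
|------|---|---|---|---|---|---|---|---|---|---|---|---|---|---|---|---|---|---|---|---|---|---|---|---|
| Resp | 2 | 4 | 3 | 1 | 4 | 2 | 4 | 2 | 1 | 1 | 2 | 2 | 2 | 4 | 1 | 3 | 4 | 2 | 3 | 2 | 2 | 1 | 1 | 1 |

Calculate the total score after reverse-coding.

64

Reversing items 4, 9, 12, 13, 16, and 23 with 5 − raw:
Total = 2 + 4 + 3 + (5−1) + 4 + 2 + 4 + 2 + (5−1) + 1 + 2 + (5−2) + (5−2) + 4 + 1 + (5−3) + 4 + 2 + 3 + 2 + 2 + 1 + (5−1) + 1
      = 2 + 4 + 3 + 4 + 4 + 2 + 4 + 2 + 4 + 1 + 2 + 3 + 3 + 4 + 1 + 2 + 4 + 2 + 3 + 2 + 2 + 1 + 4 + 1 = 64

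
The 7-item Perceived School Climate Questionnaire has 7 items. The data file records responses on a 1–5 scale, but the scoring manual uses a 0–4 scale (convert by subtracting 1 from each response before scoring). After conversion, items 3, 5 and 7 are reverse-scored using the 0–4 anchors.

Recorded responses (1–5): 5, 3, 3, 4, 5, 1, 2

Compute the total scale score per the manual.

Convert to 0–4: 4, 2, 2, 3, 4, 0, 1
Reverse-coded (reversed = (0+4) − raw = 4 − raw):
  item 3: 4 − 2 = 2
  item 5: 4 − 4 = 0
  item 7: 4 − 1 = 3
Scored: 4, 2, 2, 3, 0, 0, 3
Total = 14

14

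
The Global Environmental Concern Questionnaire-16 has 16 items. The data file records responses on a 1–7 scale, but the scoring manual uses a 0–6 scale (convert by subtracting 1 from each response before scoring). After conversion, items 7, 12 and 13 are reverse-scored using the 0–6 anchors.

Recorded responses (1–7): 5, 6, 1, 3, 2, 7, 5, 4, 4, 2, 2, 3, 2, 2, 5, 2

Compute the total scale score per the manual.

Convert to 0–6: 4, 5, 0, 2, 1, 6, 4, 3, 3, 1, 1, 2, 1, 1, 4, 1
Reverse-coded (reversed = (0+6) − raw = 6 − raw):
  item 7: 6 − 4 = 2
  item 12: 6 − 2 = 4
  item 13: 6 − 1 = 5
Scored: 4, 5, 0, 2, 1, 6, 2, 3, 3, 1, 1, 4, 5, 1, 4, 1
Total = 43

43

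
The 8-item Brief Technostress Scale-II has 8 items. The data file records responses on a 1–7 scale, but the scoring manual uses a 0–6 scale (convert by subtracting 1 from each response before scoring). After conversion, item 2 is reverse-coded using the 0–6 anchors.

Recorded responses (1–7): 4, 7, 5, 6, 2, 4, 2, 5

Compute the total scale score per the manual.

Convert to 0–6: 3, 6, 4, 5, 1, 3, 1, 4
Reverse-coded (reverse-coded value = 6 − response):
  item 2: 6 − 6 = 0
Scored: 3, 0, 4, 5, 1, 3, 1, 4
Total = 21

21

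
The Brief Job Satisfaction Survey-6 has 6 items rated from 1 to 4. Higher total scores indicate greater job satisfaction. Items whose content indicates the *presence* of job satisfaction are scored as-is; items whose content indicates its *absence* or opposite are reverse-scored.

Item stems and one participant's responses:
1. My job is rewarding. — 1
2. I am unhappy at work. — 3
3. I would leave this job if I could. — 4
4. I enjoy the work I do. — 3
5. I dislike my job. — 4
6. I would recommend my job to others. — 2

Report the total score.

Items 2, 3, 5 describe the absence/opposite of job satisfaction → reverse-score.
reverse-coded value = 5 − response.
  item 1: 1
  item 2: 5 − 3 = 2
  item 3: 5 − 4 = 1
  item 4: 3
  item 5: 5 − 4 = 1
  item 6: 2
Total = 1 + 2 + 1 + 3 + 1 + 2 = 10

10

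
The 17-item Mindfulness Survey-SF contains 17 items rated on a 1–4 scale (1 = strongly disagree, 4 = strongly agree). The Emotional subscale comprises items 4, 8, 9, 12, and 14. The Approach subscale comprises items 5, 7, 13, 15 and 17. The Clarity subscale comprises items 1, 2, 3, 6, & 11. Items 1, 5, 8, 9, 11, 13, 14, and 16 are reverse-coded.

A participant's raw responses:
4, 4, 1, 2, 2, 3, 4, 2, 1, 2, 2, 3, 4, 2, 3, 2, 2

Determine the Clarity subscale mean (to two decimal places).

2.40

Clarity items: 1, 2, 3, 6, 11.
Of these, items 1 and 11 are reverse-coded; reverse-coded value = 5 − response.
  item 1: 5 − 4 = 1
  item 2: 4
  item 3: 1
  item 6: 3
  item 11: 5 − 2 = 3
Sum = 1 + 4 + 1 + 3 + 3 = 12
Mean = 12 / 5 = 2.40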